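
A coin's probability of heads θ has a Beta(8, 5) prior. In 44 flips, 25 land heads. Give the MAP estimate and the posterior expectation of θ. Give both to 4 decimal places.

θ_MAP = 0.5818, E[θ|data] = 0.5789

Posterior: Beta(8+25, 5+19) = Beta(33, 24).
Mode = (33−1)/(33+24−2) = 32/55 = 0.5818.
Mean = 33/(33+24) = 33/57 = 0.5789.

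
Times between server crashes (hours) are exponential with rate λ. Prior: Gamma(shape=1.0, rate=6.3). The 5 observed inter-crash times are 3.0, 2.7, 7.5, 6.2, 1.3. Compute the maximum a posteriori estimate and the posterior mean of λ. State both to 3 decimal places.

Σ times = 20.7. Posterior: Gamma(shape = 1.0+5 = 6.0, rate = 6.3+20.7 = 27.0).
Mode = (α−1)/β = 5.0/27.0 = 0.185.
Mean = α/β = 6.0/27.0 = 0.222.

MAP = 0.185; posterior mean = 0.222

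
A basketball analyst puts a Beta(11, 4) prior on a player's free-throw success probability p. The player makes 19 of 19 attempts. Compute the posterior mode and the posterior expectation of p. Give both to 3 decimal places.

Posterior: Beta(11+19, 4+0) = Beta(30, 4).
Mode = (30−1)/(30+4−2) = 29/32 = 0.906.
Mean = 30/(30+4) = 30/34 = 0.882.

MAP: 0.906. Posterior mean: 0.882.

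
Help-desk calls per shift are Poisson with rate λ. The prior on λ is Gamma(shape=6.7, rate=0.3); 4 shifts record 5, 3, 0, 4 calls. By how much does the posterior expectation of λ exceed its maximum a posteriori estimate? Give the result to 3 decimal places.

0.233

Σ counts = 12. Posterior: Gamma(shape = 6.7+12 = 18.7, rate = 0.3+4 = 4.3).
Mode = (α−1)/β = 17.7/4.3 = 4.116.
Mean = α/β = 18.7/4.3 = 4.349.
Difference = 4.349 − 4.116 = 0.233.
Mean > mode: the posterior has a right tail.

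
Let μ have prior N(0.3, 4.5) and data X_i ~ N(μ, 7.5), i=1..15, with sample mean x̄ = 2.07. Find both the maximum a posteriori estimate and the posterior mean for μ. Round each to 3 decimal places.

MAP: 1.893. Posterior mean: 1.893.

Posterior for μ is Normal. Precision-weighted mean: (1/4.5·0.3 + 15/7.5·2.07) / (1/4.5 + 15/7.5) = 1.893.
A Normal posterior is symmetric, so mode = mean.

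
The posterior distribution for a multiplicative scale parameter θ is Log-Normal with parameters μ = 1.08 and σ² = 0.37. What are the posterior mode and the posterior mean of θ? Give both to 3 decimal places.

Mode = exp(μ − σ²) = exp(0.71) = 2.034.
Mean = exp(μ + σ²/2) = exp(1.265) = 3.543.

MAP = 2.034; posterior mean = 3.543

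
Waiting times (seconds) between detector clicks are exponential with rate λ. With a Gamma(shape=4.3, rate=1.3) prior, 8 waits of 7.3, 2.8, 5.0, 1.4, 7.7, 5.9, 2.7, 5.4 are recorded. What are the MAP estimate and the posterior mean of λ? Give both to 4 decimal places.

Σ times = 38.2. Posterior: Gamma(shape = 4.3+8 = 12.3, rate = 1.3+38.2 = 39.5).
Mode = (α−1)/β = 11.3/39.5 = 0.2861.
Mean = α/β = 12.3/39.5 = 0.3114.
The mean is pulled above the mode by the posterior's right skew.

MAP estimate = 0.2861, posterior mean = 0.3114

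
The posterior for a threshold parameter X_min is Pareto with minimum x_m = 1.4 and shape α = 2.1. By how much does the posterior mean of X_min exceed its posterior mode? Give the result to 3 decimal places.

The Pareto density is strictly decreasing on [x_m, ∞), so the mode is x_m = 1.400.
Mean = α·x_m/(α−1) = 2.1·1.4/1.1 = 2.673.
Difference = 2.673 − 1.400 = 1.273.
The mean is pulled above the mode by the posterior's right skew.

1.273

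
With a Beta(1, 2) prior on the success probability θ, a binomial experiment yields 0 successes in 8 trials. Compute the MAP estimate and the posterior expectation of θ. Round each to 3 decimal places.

MAP = 0.000; posterior mean = 0.091

Posterior: Beta(1+0, 2+8) = Beta(1, 10).
Since α = 1 ≤ 1 and β > 1, the Beta density is monotone decreasing on [0,1]; the mode is at 0.
Mean = 1/(1+10) = 0.091.
Mean > mode: the posterior has a right tail.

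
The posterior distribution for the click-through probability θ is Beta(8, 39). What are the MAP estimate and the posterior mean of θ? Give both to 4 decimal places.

MAP = 0.1556, posterior mean = 0.1702

Mode = (8−1)/(8+39−2) = 7/45 = 0.1556.
Mean = 8/(8+39) = 8/47 = 0.1702.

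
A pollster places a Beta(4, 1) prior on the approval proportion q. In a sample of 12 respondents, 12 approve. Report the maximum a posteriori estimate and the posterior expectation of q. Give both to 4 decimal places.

Posterior: Beta(4+12, 1+0) = Beta(16, 1).
Since β = 1 ≤ 1 and α > 1, the Beta density is monotone increasing on [0,1]; the mode is at 1.
Mean = 16/(16+1) = 0.9412.

maximum a posteriori estimate = 1.0000, posterior expectation = 0.9412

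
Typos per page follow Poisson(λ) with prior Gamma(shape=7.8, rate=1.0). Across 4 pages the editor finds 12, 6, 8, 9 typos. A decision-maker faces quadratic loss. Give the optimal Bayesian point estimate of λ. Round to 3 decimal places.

Σ counts = 35. Posterior: Gamma(shape = 7.8+35 = 42.8, rate = 1.0+4 = 5.0).
Mode = (α−1)/β = 41.8/5.0 = 8.360.
Mean = α/β = 42.8/5.0 = 8.560.
Quadratic loss ⇒ the optimal estimator is the posterior mean.

8.560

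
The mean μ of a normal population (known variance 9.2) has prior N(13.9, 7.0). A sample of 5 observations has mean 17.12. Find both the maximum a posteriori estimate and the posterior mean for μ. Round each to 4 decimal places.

MAP = 16.4498, posterior mean = 16.4498

Posterior for μ is Normal. Precision-weighted mean: (1/7.0·13.9 + 5/9.2·17.12) / (1/7.0 + 5/9.2) = 16.4498.
A Normal posterior is symmetric, so mode = mean.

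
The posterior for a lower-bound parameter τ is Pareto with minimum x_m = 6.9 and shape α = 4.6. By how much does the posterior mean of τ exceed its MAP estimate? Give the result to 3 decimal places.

The Pareto density is strictly decreasing on [x_m, ∞), so the mode is x_m = 6.900.
Mean = α·x_m/(α−1) = 4.6·6.9/3.6 = 8.817.
Difference = 8.817 − 6.900 = 1.917.
Mean > mode: the posterior has a right tail.

1.917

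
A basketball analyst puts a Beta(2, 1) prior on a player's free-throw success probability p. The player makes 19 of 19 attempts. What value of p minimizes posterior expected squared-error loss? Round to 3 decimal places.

0.955

Posterior: Beta(2+19, 1+0) = Beta(21, 1).
Since β = 1 ≤ 1 and α > 1, the Beta density is monotone increasing on [0,1]; the mode is at 1.
Mean = 21/(21+1) = 0.955.
Squared-error loss ⇒ the optimal estimator is the posterior mean.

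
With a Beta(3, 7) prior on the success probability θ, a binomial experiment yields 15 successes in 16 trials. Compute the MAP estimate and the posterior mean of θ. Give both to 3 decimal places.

Posterior: Beta(3+15, 7+1) = Beta(18, 8).
Mode = (18−1)/(18+8−2) = 17/24 = 0.708.
Mean = 18/(18+8) = 18/26 = 0.692.
The posterior is left-skewed, so the mode exceeds the mean.

MAP: 0.708. Posterior mean: 0.692.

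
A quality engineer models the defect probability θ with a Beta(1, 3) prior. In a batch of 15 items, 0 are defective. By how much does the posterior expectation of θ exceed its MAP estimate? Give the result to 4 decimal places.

Posterior: Beta(1+0, 3+15) = Beta(1, 18).
Since α = 1 ≤ 1 and β > 1, the Beta density is monotone decreasing on [0,1]; the mode is at 0.
Mean = 1/(1+18) = 0.0526.
Difference = 0.0526 − 0.0000 = 0.0526.

0.0526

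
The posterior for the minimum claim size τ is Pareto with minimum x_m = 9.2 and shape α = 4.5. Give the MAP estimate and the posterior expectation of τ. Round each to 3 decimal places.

The Pareto density is strictly decreasing on [x_m, ∞), so the mode is x_m = 9.200.
Mean = α·x_m/(α−1) = 4.5·9.2/3.5 = 11.829.

MAP = 9.200; posterior mean = 11.829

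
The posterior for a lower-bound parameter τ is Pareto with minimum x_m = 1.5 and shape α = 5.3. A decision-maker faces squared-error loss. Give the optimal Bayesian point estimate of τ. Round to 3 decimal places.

1.849

The Pareto density is strictly decreasing on [x_m, ∞), so the mode is x_m = 1.500.
Mean = α·x_m/(α−1) = 5.3·1.5/4.3 = 1.849.
Squared-error loss ⇒ the optimal estimator is the posterior mean.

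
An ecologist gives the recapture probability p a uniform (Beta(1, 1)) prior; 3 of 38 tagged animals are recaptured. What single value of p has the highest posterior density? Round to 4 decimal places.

0.0789

Posterior: Beta(1+3, 1+35) = Beta(4, 36).
Mode = (4−1)/(4+36−2) = 3/38 = 0.0789.
With a flat prior the MAP equals the MLE, 3/38.
Mean = 4/(4+36) = 4/40 = 0.1000.
This is the posterior mode — the MAP estimate.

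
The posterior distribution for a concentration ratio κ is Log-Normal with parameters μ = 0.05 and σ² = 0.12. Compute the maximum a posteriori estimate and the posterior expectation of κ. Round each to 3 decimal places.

Mode = exp(μ − σ²) = exp(-0.07) = 0.932.
Mean = exp(μ + σ²/2) = exp(0.110) = 1.116.

maximum a posteriori estimate = 0.932, posterior expectation = 1.116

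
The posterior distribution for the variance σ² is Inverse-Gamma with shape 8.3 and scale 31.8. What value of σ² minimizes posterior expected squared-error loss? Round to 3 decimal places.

Mode = β/(α+1) = 31.8/9.3 = 3.419.
Mean = β/(α−1) = 31.8/7.3 = 4.356.
Squared-error loss ⇒ the optimal estimator is the posterior mean.

4.356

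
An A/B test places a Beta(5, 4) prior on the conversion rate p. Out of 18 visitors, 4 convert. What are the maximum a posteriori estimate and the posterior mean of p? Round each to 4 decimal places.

Posterior: Beta(5+4, 4+14) = Beta(9, 18).
Mode = (9−1)/(9+18−2) = 8/25 = 0.3200.
Mean = 9/(9+18) = 9/27 = 0.3333.

MAP: 0.3200. Posterior mean: 0.3333.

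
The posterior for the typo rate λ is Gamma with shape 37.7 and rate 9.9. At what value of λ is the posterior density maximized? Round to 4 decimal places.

Mode = (α−1)/β = 36.7/9.9 = 3.7071.
Mean = α/β = 37.7/9.9 = 3.8081.
This is the posterior mode — the MAP estimate.

3.7071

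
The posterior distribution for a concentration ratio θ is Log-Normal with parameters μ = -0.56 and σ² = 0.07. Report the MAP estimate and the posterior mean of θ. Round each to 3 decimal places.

Mode = exp(μ − σ²) = exp(-0.63) = 0.533.
Mean = exp(μ + σ²/2) = exp(-0.525) = 0.592.

MAP estimate = 0.533, posterior mean = 0.592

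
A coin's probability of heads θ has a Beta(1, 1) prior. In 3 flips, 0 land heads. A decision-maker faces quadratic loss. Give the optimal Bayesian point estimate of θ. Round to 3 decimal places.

0.200

Posterior: Beta(1+0, 1+3) = Beta(1, 4).
Since α = 1 ≤ 1 and β > 1, the Beta density is monotone decreasing on [0,1]; the mode is at 0.
Mean = 1/(1+4) = 0.200.
Quadratic loss ⇒ the optimal estimator is the posterior mean.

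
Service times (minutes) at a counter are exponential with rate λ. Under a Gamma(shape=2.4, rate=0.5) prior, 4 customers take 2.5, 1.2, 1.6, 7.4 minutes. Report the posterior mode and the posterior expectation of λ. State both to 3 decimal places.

posterior mode = 0.409, posterior expectation = 0.485

Σ times = 12.7. Posterior: Gamma(shape = 2.4+4 = 6.4, rate = 0.5+12.7 = 13.2).
Mode = (α−1)/β = 5.4/13.2 = 0.409.
Mean = α/β = 6.4/13.2 = 0.485.
The mean is pulled above the mode by the posterior's right skew.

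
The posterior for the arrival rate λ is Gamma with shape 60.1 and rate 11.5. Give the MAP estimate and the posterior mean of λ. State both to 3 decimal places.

Mode = (α−1)/β = 59.1/11.5 = 5.139.
Mean = α/β = 60.1/11.5 = 5.226.

MAP = 5.139, posterior mean = 5.226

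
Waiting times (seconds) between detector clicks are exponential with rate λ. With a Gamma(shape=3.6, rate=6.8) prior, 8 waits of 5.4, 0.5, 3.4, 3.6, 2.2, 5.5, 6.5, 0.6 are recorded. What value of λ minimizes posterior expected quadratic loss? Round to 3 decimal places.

Σ times = 27.7. Posterior: Gamma(shape = 3.6+8 = 11.6, rate = 6.8+27.7 = 34.5).
Mode = (α−1)/β = 10.6/34.5 = 0.307.
Mean = α/β = 11.6/34.5 = 0.336.
Quadratic loss ⇒ the optimal estimator is the posterior mean.

0.336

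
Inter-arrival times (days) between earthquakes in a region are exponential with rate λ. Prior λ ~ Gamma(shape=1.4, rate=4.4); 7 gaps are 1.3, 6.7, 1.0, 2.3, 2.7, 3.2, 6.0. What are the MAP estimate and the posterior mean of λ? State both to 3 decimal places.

MAP estimate = 0.268, posterior mean = 0.304

Σ times = 23.2. Posterior: Gamma(shape = 1.4+7 = 8.4, rate = 4.4+23.2 = 27.6).
Mode = (α−1)/β = 7.4/27.6 = 0.268.
Mean = α/β = 8.4/27.6 = 0.304.
The mean is pulled above the mode by the posterior's right skew.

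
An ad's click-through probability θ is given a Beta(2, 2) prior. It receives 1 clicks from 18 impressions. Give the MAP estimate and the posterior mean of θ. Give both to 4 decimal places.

Posterior: Beta(2+1, 2+17) = Beta(3, 19).
Mode = (3−1)/(3+19−2) = 2/20 = 0.1000.
Mean = 3/(3+19) = 3/22 = 0.1364.

MAP = 0.1000, posterior mean = 0.1364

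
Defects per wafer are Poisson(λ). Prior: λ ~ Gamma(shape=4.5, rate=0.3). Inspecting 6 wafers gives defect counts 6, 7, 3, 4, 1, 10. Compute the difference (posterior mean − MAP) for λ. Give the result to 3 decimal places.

0.159

Σ counts = 31. Posterior: Gamma(shape = 4.5+31 = 35.5, rate = 0.3+6 = 6.3).
Mode = (α−1)/β = 34.5/6.3 = 5.476.
Mean = α/β = 35.5/6.3 = 5.635.
Difference = 5.635 − 5.476 = 0.159.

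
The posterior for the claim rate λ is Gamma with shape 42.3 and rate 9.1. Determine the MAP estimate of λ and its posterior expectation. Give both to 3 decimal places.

MAP: 4.538. Posterior mean: 4.648.

Mode = (α−1)/β = 41.3/9.1 = 4.538.
Mean = α/β = 42.3/9.1 = 4.648.
Mean > mode: the posterior has a right tail.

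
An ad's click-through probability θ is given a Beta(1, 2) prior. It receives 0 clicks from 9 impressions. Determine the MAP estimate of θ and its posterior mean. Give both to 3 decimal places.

MAP: 0.000. Posterior mean: 0.083.

Posterior: Beta(1+0, 2+9) = Beta(1, 11).
Since α = 1 ≤ 1 and β > 1, the Beta density is monotone decreasing on [0,1]; the mode is at 0.
Mean = 1/(1+11) = 0.083.
The posterior is right-skewed, so the mean exceeds the mode.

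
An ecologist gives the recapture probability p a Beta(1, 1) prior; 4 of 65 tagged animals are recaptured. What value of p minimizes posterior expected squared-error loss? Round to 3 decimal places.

Posterior: Beta(1+4, 1+61) = Beta(5, 62).
Mode = (5−1)/(5+62−2) = 4/65 = 0.062.
Mean = 5/(5+62) = 5/67 = 0.075.
Squared-error loss ⇒ the optimal estimator is the posterior mean.

0.075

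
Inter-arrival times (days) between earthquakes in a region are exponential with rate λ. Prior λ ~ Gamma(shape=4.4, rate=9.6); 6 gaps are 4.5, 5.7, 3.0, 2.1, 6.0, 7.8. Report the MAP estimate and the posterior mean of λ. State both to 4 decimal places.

MAP = 0.2429; posterior mean = 0.2687

Σ times = 29.1. Posterior: Gamma(shape = 4.4+6 = 10.4, rate = 9.6+29.1 = 38.7).
Mode = (α−1)/β = 9.4/38.7 = 0.2429.
Mean = α/β = 10.4/38.7 = 0.2687.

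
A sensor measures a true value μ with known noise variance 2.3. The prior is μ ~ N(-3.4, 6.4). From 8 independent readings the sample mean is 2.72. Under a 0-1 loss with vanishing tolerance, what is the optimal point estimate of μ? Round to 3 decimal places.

2.457

Posterior for μ is Normal. Precision-weighted mean: (1/6.4·-3.4 + 8/2.3·2.72) / (1/6.4 + 8/2.3) = 2.457.
A Normal posterior is symmetric, so mode = mean.
This is the posterior mode — the MAP estimate.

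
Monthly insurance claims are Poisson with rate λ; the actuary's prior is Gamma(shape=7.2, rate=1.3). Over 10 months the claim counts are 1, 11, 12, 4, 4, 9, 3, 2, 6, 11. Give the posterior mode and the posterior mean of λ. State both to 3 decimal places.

Σ counts = 63. Posterior: Gamma(shape = 7.2+63 = 70.2, rate = 1.3+10 = 11.3).
Mode = (α−1)/β = 69.2/11.3 = 6.124.
Mean = α/β = 70.2/11.3 = 6.212.

posterior mode = 6.124, posterior mean = 6.212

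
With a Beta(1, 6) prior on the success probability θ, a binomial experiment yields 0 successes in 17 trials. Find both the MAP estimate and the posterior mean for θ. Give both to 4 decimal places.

Posterior: Beta(1+0, 6+17) = Beta(1, 23).
Since α = 1 ≤ 1 and β > 1, the Beta density is monotone decreasing on [0,1]; the mode is at 0.
Mean = 1/(1+23) = 0.0417.

MAP: 0.0000. Posterior mean: 0.0417.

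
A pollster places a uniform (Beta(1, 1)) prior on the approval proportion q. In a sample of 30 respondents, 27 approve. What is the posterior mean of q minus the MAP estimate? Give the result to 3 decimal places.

-0.025

Posterior: Beta(1+27, 1+3) = Beta(28, 4).
Mode = (28−1)/(28+4−2) = 27/30 = 0.900.
Mean = 28/(28+4) = 28/32 = 0.875.
Difference = 0.875 − 0.900 = -0.025.
The mean is pulled below the mode by the posterior's left skew.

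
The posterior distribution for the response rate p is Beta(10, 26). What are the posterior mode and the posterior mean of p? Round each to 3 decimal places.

Mode = (10−1)/(10+26−2) = 9/34 = 0.265.
Mean = 10/(10+26) = 10/36 = 0.278.

MAP = 0.265; posterior mean = 0.278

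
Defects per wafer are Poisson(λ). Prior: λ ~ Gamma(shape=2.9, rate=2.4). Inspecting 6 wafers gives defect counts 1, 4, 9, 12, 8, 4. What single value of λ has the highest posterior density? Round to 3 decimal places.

Σ counts = 38. Posterior: Gamma(shape = 2.9+38 = 40.9, rate = 2.4+6 = 8.4).
Mode = (α−1)/β = 39.9/8.4 = 4.750.
Mean = α/β = 40.9/8.4 = 4.869.
This is the posterior mode — the MAP estimate.

4.750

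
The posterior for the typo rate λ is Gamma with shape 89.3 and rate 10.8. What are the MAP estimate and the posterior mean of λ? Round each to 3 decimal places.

Mode = (α−1)/β = 88.3/10.8 = 8.176.
Mean = α/β = 89.3/10.8 = 8.269.

MAP = 8.176, posterior mean = 8.269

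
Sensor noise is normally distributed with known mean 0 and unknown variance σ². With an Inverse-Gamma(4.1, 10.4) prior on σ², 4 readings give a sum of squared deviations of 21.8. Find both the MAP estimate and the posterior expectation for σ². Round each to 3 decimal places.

Posterior: Inverse-Gamma(shape = 4.1+4/2 = 6.1, scale = 10.4+21.8/2 = 21.3).
Mode = β/(α+1) = 21.3/7.1 = 3.000.
Mean = β/(α−1) = 21.3/5.1 = 4.176.
Mean > mode: the posterior has a right tail.

MAP: 3.000. Posterior mean: 4.176.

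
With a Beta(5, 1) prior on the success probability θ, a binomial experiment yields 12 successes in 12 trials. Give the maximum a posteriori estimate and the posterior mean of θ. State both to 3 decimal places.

MAP = 1.000, posterior mean = 0.944

Posterior: Beta(5+12, 1+0) = Beta(17, 1).
Since β = 1 ≤ 1 and α > 1, the Beta density is monotone increasing on [0,1]; the mode is at 1.
Mean = 17/(17+1) = 0.944.
The posterior is left-skewed, so the mode exceeds the mean.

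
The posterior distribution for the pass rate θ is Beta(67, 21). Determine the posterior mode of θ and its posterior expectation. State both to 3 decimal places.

Mode = (67−1)/(67+21−2) = 66/86 = 0.767.
Mean = 67/(67+21) = 67/88 = 0.761.

posterior mode = 0.767, posterior expectation = 0.761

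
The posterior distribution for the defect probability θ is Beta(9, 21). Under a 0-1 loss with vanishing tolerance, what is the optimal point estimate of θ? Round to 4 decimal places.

Mode = (9−1)/(9+21−2) = 8/28 = 0.2857.
Mean = 9/(9+21) = 9/30 = 0.3000.
This is the posterior mode — the MAP estimate.

0.2857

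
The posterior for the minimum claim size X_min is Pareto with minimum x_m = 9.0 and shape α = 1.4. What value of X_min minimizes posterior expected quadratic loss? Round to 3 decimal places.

31.500

The Pareto density is strictly decreasing on [x_m, ∞), so the mode is x_m = 9.000.
Mean = α·x_m/(α−1) = 1.4·9.0/0.4 = 31.500.
Quadratic loss ⇒ the optimal estimator is the posterior mean.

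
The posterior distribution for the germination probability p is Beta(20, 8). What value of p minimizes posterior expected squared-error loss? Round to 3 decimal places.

Mode = (20−1)/(20+8−2) = 19/26 = 0.731.
Mean = 20/(20+8) = 20/28 = 0.714.
Squared-error loss ⇒ the optimal estimator is the posterior mean.

0.714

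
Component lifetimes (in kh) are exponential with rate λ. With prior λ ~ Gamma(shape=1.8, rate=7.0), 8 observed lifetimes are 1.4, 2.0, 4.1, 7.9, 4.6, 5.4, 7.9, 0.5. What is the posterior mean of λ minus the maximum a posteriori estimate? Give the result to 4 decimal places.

Σ times = 33.8. Posterior: Gamma(shape = 1.8+8 = 9.8, rate = 7.0+33.8 = 40.8).
Mode = (α−1)/β = 8.8/40.8 = 0.2157.
Mean = α/β = 9.8/40.8 = 0.2402.
Difference = 0.2402 − 0.2157 = 0.0245.

0.0245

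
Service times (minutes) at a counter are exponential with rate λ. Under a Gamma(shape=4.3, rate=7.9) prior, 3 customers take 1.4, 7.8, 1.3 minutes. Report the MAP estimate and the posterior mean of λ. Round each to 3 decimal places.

Σ times = 10.5. Posterior: Gamma(shape = 4.3+3 = 7.3, rate = 7.9+10.5 = 18.4).
Mode = (α−1)/β = 6.3/18.4 = 0.342.
Mean = α/β = 7.3/18.4 = 0.397.

λ_MAP = 0.342, E[λ|data] = 0.397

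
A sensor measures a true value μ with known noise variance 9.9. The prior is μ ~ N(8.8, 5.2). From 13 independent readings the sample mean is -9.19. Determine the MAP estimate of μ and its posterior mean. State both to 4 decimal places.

Posterior for μ is Normal. Precision-weighted mean: (1/5.2·8.8 + 13/9.9·-9.19) / (1/5.2 + 13/9.9) = -6.8919.
A Normal posterior is symmetric, so mode = mean.

MAP estimate = -6.8919, posterior mean = -6.8919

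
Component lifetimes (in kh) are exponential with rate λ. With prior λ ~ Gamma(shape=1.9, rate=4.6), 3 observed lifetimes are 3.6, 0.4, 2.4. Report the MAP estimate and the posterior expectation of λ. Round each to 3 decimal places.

Σ times = 6.4. Posterior: Gamma(shape = 1.9+3 = 4.9, rate = 4.6+6.4 = 11.0).
Mode = (α−1)/β = 3.9/11.0 = 0.355.
Mean = α/β = 4.9/11.0 = 0.445.

λ_MAP = 0.355, E[λ|data] = 0.445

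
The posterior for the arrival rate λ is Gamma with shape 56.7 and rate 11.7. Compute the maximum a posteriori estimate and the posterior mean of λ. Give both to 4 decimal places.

maximum a posteriori estimate = 4.7607, posterior mean = 4.8462

Mode = (α−1)/β = 55.7/11.7 = 4.7607.
Mean = α/β = 56.7/11.7 = 4.8462.
The posterior is right-skewed, so the mean exceeds the mode.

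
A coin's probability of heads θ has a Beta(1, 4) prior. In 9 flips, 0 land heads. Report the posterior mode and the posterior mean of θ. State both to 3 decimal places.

Posterior: Beta(1+0, 4+9) = Beta(1, 13).
Since α = 1 ≤ 1 and β > 1, the Beta density is monotone decreasing on [0,1]; the mode is at 0.
Mean = 1/(1+13) = 0.071.
Mean > mode: the posterior has a right tail.

MAP = 0.000; posterior mean = 0.071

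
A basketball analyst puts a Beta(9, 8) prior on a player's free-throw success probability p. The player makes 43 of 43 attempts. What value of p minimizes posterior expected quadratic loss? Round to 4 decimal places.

0.8667

Posterior: Beta(9+43, 8+0) = Beta(52, 8).
Mode = (52−1)/(52+8−2) = 51/58 = 0.8793.
Mean = 52/(52+8) = 52/60 = 0.8667.
Quadratic loss ⇒ the optimal estimator is the posterior mean.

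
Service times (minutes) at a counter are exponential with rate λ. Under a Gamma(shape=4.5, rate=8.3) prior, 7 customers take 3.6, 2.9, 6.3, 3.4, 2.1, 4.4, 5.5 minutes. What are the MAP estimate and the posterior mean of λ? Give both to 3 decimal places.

MAP = 0.288; posterior mean = 0.315

Σ times = 28.2. Posterior: Gamma(shape = 4.5+7 = 11.5, rate = 8.3+28.2 = 36.5).
Mode = (α−1)/β = 10.5/36.5 = 0.288.
Mean = α/β = 11.5/36.5 = 0.315.
Mean > mode: the posterior has a right tail.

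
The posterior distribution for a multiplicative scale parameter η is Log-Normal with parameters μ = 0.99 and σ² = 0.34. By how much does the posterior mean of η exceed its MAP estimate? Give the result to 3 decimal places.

1.274

Mode = exp(μ − σ²) = exp(0.65) = 1.916.
Mean = exp(μ + σ²/2) = exp(1.160) = 3.190.
Difference = 3.190 − 1.916 = 1.274.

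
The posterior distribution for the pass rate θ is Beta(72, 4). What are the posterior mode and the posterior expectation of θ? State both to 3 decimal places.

posterior mode = 0.959, posterior expectation = 0.947

Mode = (72−1)/(72+4−2) = 71/74 = 0.959.
Mean = 72/(72+4) = 72/76 = 0.947.
The mean is pulled below the mode by the posterior's left skew.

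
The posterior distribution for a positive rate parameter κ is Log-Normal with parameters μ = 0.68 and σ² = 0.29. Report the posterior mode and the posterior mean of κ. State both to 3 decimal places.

Mode = exp(μ − σ²) = exp(0.39) = 1.477.
Mean = exp(μ + σ²/2) = exp(0.825) = 2.282.

MAP = 1.477, posterior mean = 2.282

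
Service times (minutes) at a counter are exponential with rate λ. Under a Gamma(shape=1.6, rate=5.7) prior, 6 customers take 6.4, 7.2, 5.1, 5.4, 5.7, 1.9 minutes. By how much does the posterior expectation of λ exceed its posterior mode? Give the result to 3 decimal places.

Σ times = 31.7. Posterior: Gamma(shape = 1.6+6 = 7.6, rate = 5.7+31.7 = 37.4).
Mode = (α−1)/β = 6.6/37.4 = 0.176.
Mean = α/β = 7.6/37.4 = 0.203.
Difference = 0.203 − 0.176 = 0.027.
The mean is pulled above the mode by the posterior's right skew.

0.027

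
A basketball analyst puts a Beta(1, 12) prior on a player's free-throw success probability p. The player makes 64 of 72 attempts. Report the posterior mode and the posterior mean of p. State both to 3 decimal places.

MAP: 0.771. Posterior mean: 0.765.

Posterior: Beta(1+64, 12+8) = Beta(65, 20).
Mode = (65−1)/(65+20−2) = 64/83 = 0.771.
Mean = 65/(65+20) = 65/85 = 0.765.
The mean is pulled below the mode by the posterior's left skew.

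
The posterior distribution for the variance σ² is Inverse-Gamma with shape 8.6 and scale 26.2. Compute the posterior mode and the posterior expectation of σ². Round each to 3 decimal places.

MAP = 2.729, posterior mean = 3.447

Mode = β/(α+1) = 26.2/9.6 = 2.729.
Mean = β/(α−1) = 26.2/7.6 = 3.447.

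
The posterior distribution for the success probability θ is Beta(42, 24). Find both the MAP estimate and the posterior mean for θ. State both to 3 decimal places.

MAP: 0.641. Posterior mean: 0.636.

Mode = (42−1)/(42+24−2) = 41/64 = 0.641.
Mean = 42/(42+24) = 42/66 = 0.636.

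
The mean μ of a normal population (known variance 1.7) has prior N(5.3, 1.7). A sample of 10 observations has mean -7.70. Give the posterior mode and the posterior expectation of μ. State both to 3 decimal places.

Posterior for μ is Normal. Precision-weighted mean: (1/1.7·5.3 + 10/1.7·-7.70) / (1/1.7 + 10/1.7) = -6.518.
A Normal posterior is symmetric, so mode = mean.

posterior mode = -6.518, posterior expectation = -6.518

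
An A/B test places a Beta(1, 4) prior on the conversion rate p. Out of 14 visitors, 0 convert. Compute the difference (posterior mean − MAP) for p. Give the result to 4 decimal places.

Posterior: Beta(1+0, 4+14) = Beta(1, 18).
Since α = 1 ≤ 1 and β > 1, the Beta density is monotone decreasing on [0,1]; the mode is at 0.
Mean = 1/(1+18) = 0.0526.
Difference = 0.0526 − 0.0000 = 0.0526.

0.0526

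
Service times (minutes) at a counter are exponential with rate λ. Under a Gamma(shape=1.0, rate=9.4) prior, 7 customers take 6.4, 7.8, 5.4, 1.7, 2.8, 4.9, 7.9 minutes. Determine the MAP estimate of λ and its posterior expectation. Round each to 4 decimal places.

Σ times = 36.9. Posterior: Gamma(shape = 1.0+7 = 8.0, rate = 9.4+36.9 = 46.3).
Mode = (α−1)/β = 7.0/46.3 = 0.1512.
Mean = α/β = 8.0/46.3 = 0.1728.
Mean > mode: the posterior has a right tail.

MAP estimate = 0.1512, posterior expectation = 0.1728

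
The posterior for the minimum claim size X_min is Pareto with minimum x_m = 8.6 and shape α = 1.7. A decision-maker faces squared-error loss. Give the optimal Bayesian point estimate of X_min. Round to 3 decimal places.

The Pareto density is strictly decreasing on [x_m, ∞), so the mode is x_m = 8.600.
Mean = α·x_m/(α−1) = 1.7·8.6/0.7 = 20.886.
Squared-error loss ⇒ the optimal estimator is the posterior mean.

20.886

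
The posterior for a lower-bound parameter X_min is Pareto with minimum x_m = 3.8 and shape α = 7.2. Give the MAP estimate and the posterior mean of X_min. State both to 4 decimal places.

MAP = 3.8000; posterior mean = 4.4129

The Pareto density is strictly decreasing on [x_m, ∞), so the mode is x_m = 3.8000.
Mean = α·x_m/(α−1) = 7.2·3.8/6.2 = 4.4129.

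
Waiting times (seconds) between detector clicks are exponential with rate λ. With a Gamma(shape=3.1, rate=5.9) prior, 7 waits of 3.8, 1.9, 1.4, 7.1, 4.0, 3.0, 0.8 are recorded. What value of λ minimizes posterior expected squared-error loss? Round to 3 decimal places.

Σ times = 22.0. Posterior: Gamma(shape = 3.1+7 = 10.1, rate = 5.9+22.0 = 27.9).
Mode = (α−1)/β = 9.1/27.9 = 0.326.
Mean = α/β = 10.1/27.9 = 0.362.
Squared-error loss ⇒ the optimal estimator is the posterior mean.

0.362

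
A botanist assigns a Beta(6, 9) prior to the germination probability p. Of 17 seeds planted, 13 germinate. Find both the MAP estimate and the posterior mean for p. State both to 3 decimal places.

Posterior: Beta(6+13, 9+4) = Beta(19, 13).
Mode = (19−1)/(19+13−2) = 18/30 = 0.600.
Mean = 19/(19+13) = 19/32 = 0.594.
The mean is pulled below the mode by the posterior's left skew.

MAP: 0.600. Posterior mean: 0.594.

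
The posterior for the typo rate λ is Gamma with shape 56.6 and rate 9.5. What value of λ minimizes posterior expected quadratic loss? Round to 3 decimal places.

Mode = (α−1)/β = 55.6/9.5 = 5.853.
Mean = α/β = 56.6/9.5 = 5.958.
Quadratic loss ⇒ the optimal estimator is the posterior mean.

5.958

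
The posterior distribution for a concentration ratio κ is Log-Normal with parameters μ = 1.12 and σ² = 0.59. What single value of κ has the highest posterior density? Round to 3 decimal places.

1.699

Mode = exp(μ − σ²) = exp(0.53) = 1.699.
Mean = exp(μ + σ²/2) = exp(1.415) = 4.116.
This is the posterior mode — the MAP estimate.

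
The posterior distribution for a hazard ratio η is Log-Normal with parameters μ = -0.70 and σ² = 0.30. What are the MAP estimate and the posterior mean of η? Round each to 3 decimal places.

Mode = exp(μ − σ²) = exp(-1.00) = 0.368.
Mean = exp(μ + σ²/2) = exp(-0.550) = 0.577.
The mean is pulled above the mode by the posterior's right skew.

MAP estimate = 0.368, posterior mean = 0.577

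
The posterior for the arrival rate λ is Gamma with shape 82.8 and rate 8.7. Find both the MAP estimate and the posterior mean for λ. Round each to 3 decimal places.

Mode = (α−1)/β = 81.8/8.7 = 9.402.
Mean = α/β = 82.8/8.7 = 9.517.

λ_MAP = 9.402, E[λ|data] = 9.517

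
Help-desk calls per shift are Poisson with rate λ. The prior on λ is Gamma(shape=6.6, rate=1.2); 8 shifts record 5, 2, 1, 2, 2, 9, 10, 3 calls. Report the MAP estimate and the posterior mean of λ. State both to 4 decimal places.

MAP estimate = 4.3043, posterior mean = 4.4130

Σ counts = 34. Posterior: Gamma(shape = 6.6+34 = 40.6, rate = 1.2+8 = 9.2).
Mode = (α−1)/β = 39.6/9.2 = 4.3043.
Mean = α/β = 40.6/9.2 = 4.4130.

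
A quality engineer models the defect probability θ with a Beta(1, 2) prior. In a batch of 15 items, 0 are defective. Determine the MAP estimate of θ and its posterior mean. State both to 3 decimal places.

Posterior: Beta(1+0, 2+15) = Beta(1, 17).
Since α = 1 ≤ 1 and β > 1, the Beta density is monotone decreasing on [0,1]; the mode is at 0.
Mean = 1/(1+17) = 0.056.
The mean is pulled above the mode by the posterior's right skew.

MAP = 0.000, posterior mean = 0.056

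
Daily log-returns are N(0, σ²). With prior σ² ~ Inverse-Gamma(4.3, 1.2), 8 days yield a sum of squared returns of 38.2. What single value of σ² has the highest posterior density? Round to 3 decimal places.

Posterior: Inverse-Gamma(shape = 4.3+8/2 = 8.3, scale = 1.2+38.2/2 = 20.3).
Mode = β/(α+1) = 20.3/9.3 = 2.183.
Mean = β/(α−1) = 20.3/7.3 = 2.781.
This is the posterior mode — the MAP estimate.

2.183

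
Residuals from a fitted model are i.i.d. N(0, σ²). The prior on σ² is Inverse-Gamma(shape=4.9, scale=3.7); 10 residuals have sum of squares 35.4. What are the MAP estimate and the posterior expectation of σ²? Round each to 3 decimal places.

MAP: 1.963. Posterior mean: 2.404.

Posterior: Inverse-Gamma(shape = 4.9+10/2 = 9.9, scale = 3.7+35.4/2 = 21.4).
Mode = β/(α+1) = 21.4/10.9 = 1.963.
Mean = β/(α−1) = 21.4/8.9 = 2.404.
The mean is pulled above the mode by the posterior's right skew.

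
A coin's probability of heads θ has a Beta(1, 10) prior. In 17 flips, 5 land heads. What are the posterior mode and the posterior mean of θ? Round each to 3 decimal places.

MAP = 0.192, posterior mean = 0.214

Posterior: Beta(1+5, 10+12) = Beta(6, 22).
Mode = (6−1)/(6+22−2) = 5/26 = 0.192.
Mean = 6/(6+22) = 6/28 = 0.214.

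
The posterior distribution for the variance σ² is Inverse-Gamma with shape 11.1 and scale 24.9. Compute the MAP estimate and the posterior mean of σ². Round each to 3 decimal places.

σ²_MAP = 2.058, E[σ²|data] = 2.465

Mode = β/(α+1) = 24.9/12.1 = 2.058.
Mean = β/(α−1) = 24.9/10.1 = 2.465.
Right-skewed posterior ⇒ mode < mean.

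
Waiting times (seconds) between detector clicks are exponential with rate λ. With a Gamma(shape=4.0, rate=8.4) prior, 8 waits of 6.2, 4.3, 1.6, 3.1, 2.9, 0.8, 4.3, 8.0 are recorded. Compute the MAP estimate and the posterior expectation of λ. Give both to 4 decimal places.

Σ times = 31.2. Posterior: Gamma(shape = 4.0+8 = 12.0, rate = 8.4+31.2 = 39.6).
Mode = (α−1)/β = 11.0/39.6 = 0.2778.
Mean = α/β = 12.0/39.6 = 0.3030.
Right-skewed posterior ⇒ mode < mean.

MAP: 0.2778. Posterior mean: 0.3030.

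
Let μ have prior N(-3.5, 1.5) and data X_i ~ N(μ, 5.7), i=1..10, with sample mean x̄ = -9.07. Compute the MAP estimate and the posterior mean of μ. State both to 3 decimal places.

μ_MAP = -7.536, E[μ|data] = -7.536

Posterior for μ is Normal. Precision-weighted mean: (1/1.5·-3.5 + 10/5.7·-9.07) / (1/1.5 + 10/5.7) = -7.536.
A Normal posterior is symmetric, so mode = mean.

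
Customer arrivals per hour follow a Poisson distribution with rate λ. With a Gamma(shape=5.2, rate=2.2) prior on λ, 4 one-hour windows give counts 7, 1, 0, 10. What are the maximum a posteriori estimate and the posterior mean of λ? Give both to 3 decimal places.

Σ counts = 18. Posterior: Gamma(shape = 5.2+18 = 23.2, rate = 2.2+4 = 6.2).
Mode = (α−1)/β = 22.2/6.2 = 3.581.
Mean = α/β = 23.2/6.2 = 3.742.

MAP = 3.581; posterior mean = 3.742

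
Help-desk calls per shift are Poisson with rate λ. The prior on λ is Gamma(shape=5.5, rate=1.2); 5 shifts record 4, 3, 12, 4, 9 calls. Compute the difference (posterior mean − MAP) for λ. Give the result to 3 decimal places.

Σ counts = 32. Posterior: Gamma(shape = 5.5+32 = 37.5, rate = 1.2+5 = 6.2).
Mode = (α−1)/β = 36.5/6.2 = 5.887.
Mean = α/β = 37.5/6.2 = 6.048.
Difference = 6.048 − 5.887 = 0.161.

0.161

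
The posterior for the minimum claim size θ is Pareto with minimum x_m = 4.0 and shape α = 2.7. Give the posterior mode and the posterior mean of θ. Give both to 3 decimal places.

θ_MAP = 4.000, E[θ|data] = 6.353

The Pareto density is strictly decreasing on [x_m, ∞), so the mode is x_m = 4.000.
Mean = α·x_m/(α−1) = 2.7·4.0/1.7 = 6.353.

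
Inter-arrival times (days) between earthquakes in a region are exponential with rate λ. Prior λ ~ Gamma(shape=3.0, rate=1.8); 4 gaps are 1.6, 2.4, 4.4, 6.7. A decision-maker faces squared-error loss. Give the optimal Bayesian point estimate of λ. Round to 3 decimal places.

Σ times = 15.1. Posterior: Gamma(shape = 3.0+4 = 7.0, rate = 1.8+15.1 = 16.9).
Mode = (α−1)/β = 6.0/16.9 = 0.355.
Mean = α/β = 7.0/16.9 = 0.414.
Squared-error loss ⇒ the optimal estimator is the posterior mean.

0.414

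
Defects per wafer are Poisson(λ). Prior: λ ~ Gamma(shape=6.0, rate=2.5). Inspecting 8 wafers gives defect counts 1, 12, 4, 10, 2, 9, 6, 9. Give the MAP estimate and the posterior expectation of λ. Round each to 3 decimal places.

MAP estimate = 5.524, posterior expectation = 5.619

Σ counts = 53. Posterior: Gamma(shape = 6.0+53 = 59.0, rate = 2.5+8 = 10.5).
Mode = (α−1)/β = 58.0/10.5 = 5.524.
Mean = α/β = 59.0/10.5 = 5.619.
The mean is pulled above the mode by the posterior's right skew.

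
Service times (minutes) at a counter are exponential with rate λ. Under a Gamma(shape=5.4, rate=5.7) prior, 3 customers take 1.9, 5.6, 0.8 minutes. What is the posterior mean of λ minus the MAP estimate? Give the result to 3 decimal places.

0.071

Σ times = 8.3. Posterior: Gamma(shape = 5.4+3 = 8.4, rate = 5.7+8.3 = 14.0).
Mode = (α−1)/β = 7.4/14.0 = 0.529.
Mean = α/β = 8.4/14.0 = 0.600.
Difference = 0.600 − 0.529 = 0.071.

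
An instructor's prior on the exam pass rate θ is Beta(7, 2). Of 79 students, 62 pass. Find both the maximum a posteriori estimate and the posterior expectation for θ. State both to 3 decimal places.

MAP: 0.791. Posterior mean: 0.784.

Posterior: Beta(7+62, 2+17) = Beta(69, 19).
Mode = (69−1)/(69+19−2) = 68/86 = 0.791.
Mean = 69/(69+19) = 69/88 = 0.784.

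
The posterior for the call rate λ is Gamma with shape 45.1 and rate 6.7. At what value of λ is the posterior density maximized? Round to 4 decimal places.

Mode = (α−1)/β = 44.1/6.7 = 6.5821.
Mean = α/β = 45.1/6.7 = 6.7313.
This is the posterior mode — the MAP estimate.

6.5821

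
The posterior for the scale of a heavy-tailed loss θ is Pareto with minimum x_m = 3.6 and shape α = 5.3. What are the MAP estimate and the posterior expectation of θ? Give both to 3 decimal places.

MAP: 3.600. Posterior mean: 4.437.

The Pareto density is strictly decreasing on [x_m, ∞), so the mode is x_m = 3.600.
Mean = α·x_m/(α−1) = 5.3·3.6/4.3 = 4.437.
Right-skewed posterior ⇒ mode < mean.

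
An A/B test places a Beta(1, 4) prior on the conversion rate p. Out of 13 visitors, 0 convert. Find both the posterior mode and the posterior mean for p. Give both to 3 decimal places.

Posterior: Beta(1+0, 4+13) = Beta(1, 17).
Since α = 1 ≤ 1 and β > 1, the Beta density is monotone decreasing on [0,1]; the mode is at 0.
Mean = 1/(1+17) = 0.056.

MAP = 0.000; posterior mean = 0.056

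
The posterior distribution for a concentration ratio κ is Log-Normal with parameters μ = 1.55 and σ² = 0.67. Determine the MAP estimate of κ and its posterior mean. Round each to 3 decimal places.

MAP = 2.411, posterior mean = 6.586

Mode = exp(μ − σ²) = exp(0.88) = 2.411.
Mean = exp(μ + σ²/2) = exp(1.885) = 6.586.
Mean > mode: the posterior has a right tail.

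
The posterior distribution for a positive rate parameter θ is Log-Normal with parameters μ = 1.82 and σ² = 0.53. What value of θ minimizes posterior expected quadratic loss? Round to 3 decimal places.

8.045

Mode = exp(μ − σ²) = exp(1.29) = 3.633.
Mean = exp(μ + σ²/2) = exp(2.085) = 8.045.
Quadratic loss ⇒ the optimal estimator is the posterior mean.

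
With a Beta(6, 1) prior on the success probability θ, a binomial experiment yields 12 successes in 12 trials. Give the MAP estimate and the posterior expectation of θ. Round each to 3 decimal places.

Posterior: Beta(6+12, 1+0) = Beta(18, 1).
Since β = 1 ≤ 1 and α > 1, the Beta density is monotone increasing on [0,1]; the mode is at 1.
Mean = 18/(18+1) = 0.947.

MAP = 1.000; posterior mean = 0.947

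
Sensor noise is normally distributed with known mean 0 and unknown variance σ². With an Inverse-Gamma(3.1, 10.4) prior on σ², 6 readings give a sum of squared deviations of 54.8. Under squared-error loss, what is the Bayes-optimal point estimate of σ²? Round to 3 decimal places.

7.412

Posterior: Inverse-Gamma(shape = 3.1+6/2 = 6.1, scale = 10.4+54.8/2 = 37.8).
Mode = β/(α+1) = 37.8/7.1 = 5.324.
Mean = β/(α−1) = 37.8/5.1 = 7.412.
Squared-error loss ⇒ the optimal estimator is the posterior mean.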